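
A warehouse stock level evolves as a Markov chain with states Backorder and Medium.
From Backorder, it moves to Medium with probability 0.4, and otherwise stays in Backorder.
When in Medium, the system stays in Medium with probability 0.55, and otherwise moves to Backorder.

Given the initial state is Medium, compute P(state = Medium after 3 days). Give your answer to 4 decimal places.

0.4724

Propagate the distribution vector 3 days from Medium.
After 0 days: (0.0000, 1.0000)
After 1 day: (0.4500, 0.5500)
After 2 days: (0.5175, 0.4825)
After 3 days: (0.5276, 0.4724)
P(in Medium after 3 days) = 0.4724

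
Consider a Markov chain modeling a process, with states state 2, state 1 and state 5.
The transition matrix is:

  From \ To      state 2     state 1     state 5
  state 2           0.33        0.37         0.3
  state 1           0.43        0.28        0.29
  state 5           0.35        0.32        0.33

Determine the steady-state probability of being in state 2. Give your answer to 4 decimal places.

0.3687

Let the stationary distribution be π with π = πP and π_1 + π_2 + π_3 = 1.
π_1 = 0.33·π_1 + 0.43·π_2 + 0.35·π_3
π_2 = 0.37·π_1 + 0.28·π_2 + 0.32·π_3
Solving with the normalization constraint gives π = (0.3687, 0.3254, 0.3059).
So the stationary probability of state 2 is 0.3687.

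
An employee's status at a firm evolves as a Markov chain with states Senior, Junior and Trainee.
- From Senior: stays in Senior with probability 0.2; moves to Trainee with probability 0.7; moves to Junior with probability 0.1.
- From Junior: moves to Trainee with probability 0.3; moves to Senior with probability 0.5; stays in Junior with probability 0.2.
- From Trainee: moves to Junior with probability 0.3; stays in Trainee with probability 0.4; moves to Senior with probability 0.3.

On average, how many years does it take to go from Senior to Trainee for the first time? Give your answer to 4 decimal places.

Let t(s) be the expected number of years to first reach Trainee from state s, with t(Trainee) = 0. Conditioning on the first year:
t(Senior) = 1 + 0.2·t(Senior) + 0.1·t(Junior)
t(Junior) = 1 + 0.5·t(Senior) + 0.2·t(Junior)
Solving: t(Senior) = 1.5254, t(Junior) = 2.2034.
Expected years from Senior to Trainee: 1.5254.

1.5254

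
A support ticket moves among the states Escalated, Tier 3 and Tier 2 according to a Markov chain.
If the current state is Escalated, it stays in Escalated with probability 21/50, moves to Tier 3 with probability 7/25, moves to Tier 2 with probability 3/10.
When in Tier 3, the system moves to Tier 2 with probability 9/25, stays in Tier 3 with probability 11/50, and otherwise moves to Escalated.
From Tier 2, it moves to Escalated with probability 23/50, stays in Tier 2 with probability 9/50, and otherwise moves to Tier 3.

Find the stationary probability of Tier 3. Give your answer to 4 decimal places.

Let the stationary distribution be π with π = πP and π_1 + π_2 + π_3 = 1.
π_1 = 0.42·π_1 + 0.42·π_2 + 0.46·π_3
π_2 = 0.28·π_1 + 0.22·π_2 + 0.36·π_3
Solving with the normalization constraint gives π = (0.4313, 0.2855, 0.2832).
So the stationary probability of Tier 3 is 0.2855.

0.2855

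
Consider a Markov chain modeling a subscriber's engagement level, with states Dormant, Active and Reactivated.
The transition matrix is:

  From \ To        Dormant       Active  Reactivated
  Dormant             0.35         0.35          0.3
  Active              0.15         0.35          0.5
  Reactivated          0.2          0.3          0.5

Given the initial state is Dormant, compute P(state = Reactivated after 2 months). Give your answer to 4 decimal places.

0.4300

Sum over the intermediate state after 1 month:
P = P(Dormant→Dormant)·P(Dormant→Reactivated) + P(Dormant→Active)·P(Active→Reactivated) + P(Dormant→Reactivated)·P(Reactivated→Reactivated)
  = 0.35×0.3 + 0.35×0.5 + 0.3×0.5
  = 0.1050 + 0.1750 + 0.1500 = 0.4300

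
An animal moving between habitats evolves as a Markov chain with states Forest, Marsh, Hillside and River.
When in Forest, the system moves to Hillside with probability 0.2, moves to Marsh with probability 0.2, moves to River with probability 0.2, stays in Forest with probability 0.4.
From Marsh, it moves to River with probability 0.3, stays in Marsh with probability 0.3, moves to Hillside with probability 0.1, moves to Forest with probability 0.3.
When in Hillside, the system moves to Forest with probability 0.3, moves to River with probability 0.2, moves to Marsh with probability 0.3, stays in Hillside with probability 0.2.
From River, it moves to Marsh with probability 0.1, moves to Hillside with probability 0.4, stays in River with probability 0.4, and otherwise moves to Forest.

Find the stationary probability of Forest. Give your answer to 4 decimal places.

Let the stationary distribution be π with π = πP and π_1 + π_2 + π_3 + π_4 = 1.
π_1 = 0.4·π_1 + 0.3·π_2 + 0.3·π_3 + 0.1·π_4
π_2 = 0.2·π_1 + 0.3·π_2 + 0.3·π_3 + 0.1·π_4
π_3 = 0.2·π_1 + 0.1·π_2 + 0.2·π_3 + 0.4·π_4
Solving with the normalization constraint gives π = (0.2717, 0.2174, 0.2337, 0.2772).
So the stationary probability of Forest is 0.2717.

0.2717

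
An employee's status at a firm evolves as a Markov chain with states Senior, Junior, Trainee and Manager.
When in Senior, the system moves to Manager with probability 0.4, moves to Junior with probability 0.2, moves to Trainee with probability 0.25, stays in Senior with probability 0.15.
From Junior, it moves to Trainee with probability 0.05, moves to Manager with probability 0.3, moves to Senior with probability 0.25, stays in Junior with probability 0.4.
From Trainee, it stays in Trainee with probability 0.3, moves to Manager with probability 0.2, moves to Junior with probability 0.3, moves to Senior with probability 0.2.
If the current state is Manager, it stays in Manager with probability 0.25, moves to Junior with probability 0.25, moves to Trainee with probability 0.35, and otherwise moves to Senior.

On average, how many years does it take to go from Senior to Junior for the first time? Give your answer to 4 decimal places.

4.0938

Let t(s) be the expected number of years to first reach Junior from state s, with t(Junior) = 0. Conditioning on the first year:
t(Senior) = 1 + 0.15·t(Senior) + 0.25·t(Trainee) + 0.4·t(Manager)
t(Trainee) = 1 + 0.2·t(Senior) + 0.3·t(Trainee) + 0.2·t(Manager)
t(Manager) = 1 + 0.15·t(Senior) + 0.35·t(Trainee) + 0.25·t(Manager)
Solving: t(Senior) = 4.0938, t(Trainee) = 3.7075, t(Manager) = 3.8822.
Expected years from Senior to Junior: 4.0938.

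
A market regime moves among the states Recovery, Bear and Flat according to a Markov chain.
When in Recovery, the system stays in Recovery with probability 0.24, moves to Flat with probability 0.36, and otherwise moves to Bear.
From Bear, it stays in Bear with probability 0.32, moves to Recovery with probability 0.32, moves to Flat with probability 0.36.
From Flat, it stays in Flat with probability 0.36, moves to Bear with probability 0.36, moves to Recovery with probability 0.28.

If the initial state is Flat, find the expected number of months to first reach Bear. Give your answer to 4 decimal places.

Let t(s) be the expected number of months to first reach Bear from state s, with t(Bear) = 0. Conditioning on the first month:
t(Recovery) = 1 + 0.24·t(Recovery) + 0.36·t(Flat)
t(Flat) = 1 + 0.28·t(Recovery) + 0.36·t(Flat)
Solving: t(Recovery) = 2.5934, t(Flat) = 2.6971.
Expected months from Flat to Bear: 2.6971.

2.6971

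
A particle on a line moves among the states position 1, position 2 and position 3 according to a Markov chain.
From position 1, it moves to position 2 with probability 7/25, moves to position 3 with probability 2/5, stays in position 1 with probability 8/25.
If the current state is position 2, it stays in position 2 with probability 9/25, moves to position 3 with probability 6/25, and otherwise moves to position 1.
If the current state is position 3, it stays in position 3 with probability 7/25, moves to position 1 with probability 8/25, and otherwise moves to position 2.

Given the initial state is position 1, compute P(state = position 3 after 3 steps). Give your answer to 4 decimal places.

0.3071

Propagate the distribution vector 3 steps from position 1.
After 0 steps: (1.0000, 0.0000, 0.0000)
After 1 step: (0.3200, 0.2800, 0.4000)
After 2 steps: (0.3424, 0.3504, 0.3072)
After 3 steps: (0.3480, 0.3449, 0.3071)
P(in position 3 after 3 steps) = 0.3071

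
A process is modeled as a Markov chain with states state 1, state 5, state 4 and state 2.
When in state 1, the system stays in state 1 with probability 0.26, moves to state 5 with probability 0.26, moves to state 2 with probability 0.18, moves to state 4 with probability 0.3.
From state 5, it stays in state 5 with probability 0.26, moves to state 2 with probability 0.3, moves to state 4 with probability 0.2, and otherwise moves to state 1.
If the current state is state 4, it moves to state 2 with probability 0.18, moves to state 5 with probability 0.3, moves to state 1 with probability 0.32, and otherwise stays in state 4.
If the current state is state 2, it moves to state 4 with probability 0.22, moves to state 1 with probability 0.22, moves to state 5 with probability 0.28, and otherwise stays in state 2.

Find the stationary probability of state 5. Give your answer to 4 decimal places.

Let the stationary distribution be π with π = πP and π_1 + π_2 + π_3 + π_4 = 1.
π_1 = 0.26·π_1 + 0.24·π_2 + 0.32·π_3 + 0.22·π_4
π_2 = 0.26·π_1 + 0.26·π_2 + 0.3·π_3 + 0.28·π_4
π_3 = 0.3·π_1 + 0.2·π_2 + 0.2·π_3 + 0.22·π_4
Solving with the normalization constraint gives π = (0.2589, 0.2740, 0.2306, 0.2365).
So the stationary probability of state 5 is 0.2740.

0.2740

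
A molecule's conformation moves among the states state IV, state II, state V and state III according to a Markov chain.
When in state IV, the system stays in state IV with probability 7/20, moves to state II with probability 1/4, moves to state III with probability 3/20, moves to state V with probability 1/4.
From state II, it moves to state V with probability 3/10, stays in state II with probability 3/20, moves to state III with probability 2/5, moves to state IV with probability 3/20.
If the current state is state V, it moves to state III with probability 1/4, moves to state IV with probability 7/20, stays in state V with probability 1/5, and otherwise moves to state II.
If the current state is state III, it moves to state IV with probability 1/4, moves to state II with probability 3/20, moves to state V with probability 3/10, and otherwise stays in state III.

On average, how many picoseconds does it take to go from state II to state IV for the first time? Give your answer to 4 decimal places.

4.2160

Let t(s) be the expected number of picoseconds to first reach state IV from state s, with t(state IV) = 0. Conditioning on the first picosecond:
t(state II) = 1 + 0.15·t(state II) + 0.3·t(state V) + 0.4·t(state III)
t(state V) = 1 + 0.2·t(state II) + 0.2·t(state V) + 0.25·t(state III)
t(state III) = 1 + 0.15·t(state II) + 0.3·t(state V) + 0.3·t(state III)
Solving: t(state II) = 4.2160, t(state V) = 3.5017, t(state III) = 3.8328.
Expected picoseconds from state II to state IV: 4.2160.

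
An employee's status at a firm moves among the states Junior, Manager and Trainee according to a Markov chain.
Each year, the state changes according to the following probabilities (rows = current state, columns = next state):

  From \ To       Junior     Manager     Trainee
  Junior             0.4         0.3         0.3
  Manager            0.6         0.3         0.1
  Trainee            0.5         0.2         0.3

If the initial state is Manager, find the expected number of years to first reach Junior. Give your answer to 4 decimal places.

1.7021

Let t(s) be the expected number of years to first reach Junior from state s, with t(Junior) = 0. Conditioning on the first year:
t(Manager) = 1 + 0.3·t(Manager) + 0.1·t(Trainee)
t(Trainee) = 1 + 0.2·t(Manager) + 0.3·t(Trainee)
Solving: t(Manager) = 1.7021, t(Trainee) = 1.9149.
Expected years from Manager to Junior: 1.7021.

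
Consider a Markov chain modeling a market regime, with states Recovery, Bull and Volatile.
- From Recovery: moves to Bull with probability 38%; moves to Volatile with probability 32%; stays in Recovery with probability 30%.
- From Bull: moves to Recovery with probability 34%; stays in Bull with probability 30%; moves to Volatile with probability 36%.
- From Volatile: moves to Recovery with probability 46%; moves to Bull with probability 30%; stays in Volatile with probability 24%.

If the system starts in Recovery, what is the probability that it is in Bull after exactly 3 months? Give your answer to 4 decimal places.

Propagate the distribution vector 3 months from Recovery.
After 0 months: (1.0000, 0.0000, 0.0000)
After 1 month: (0.3000, 0.3800, 0.3200)
After 2 months: (0.3664, 0.3240, 0.3096)
After 3 months: (0.3625, 0.3293, 0.3082)
P(in Bull after 3 months) = 0.3293

0.3293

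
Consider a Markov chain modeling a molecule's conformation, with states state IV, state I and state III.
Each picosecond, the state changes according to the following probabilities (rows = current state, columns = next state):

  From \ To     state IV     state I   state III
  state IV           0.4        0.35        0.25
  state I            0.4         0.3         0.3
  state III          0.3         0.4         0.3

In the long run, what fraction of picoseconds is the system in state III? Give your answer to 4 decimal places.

Let the stationary distribution be π with π = πP and π_1 + π_2 + π_3 = 1.
π_1 = 0.4·π_1 + 0.4·π_2 + 0.3·π_3
π_2 = 0.35·π_1 + 0.3·π_2 + 0.4·π_3
Solving with the normalization constraint gives π = (0.3719, 0.3467, 0.2814).
So the stationary probability of state III is 0.2814.

0.2814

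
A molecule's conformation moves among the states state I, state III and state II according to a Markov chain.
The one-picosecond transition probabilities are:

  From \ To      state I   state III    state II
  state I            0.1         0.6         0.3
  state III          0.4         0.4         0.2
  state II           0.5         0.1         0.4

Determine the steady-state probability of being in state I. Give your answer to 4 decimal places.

0.3301

Let the stationary distribution be π with π = πP and π_1 + π_2 + π_3 = 1.
π_1 = 0.1·π_1 + 0.4·π_2 + 0.5·π_3
π_2 = 0.6·π_1 + 0.4·π_2 + 0.1·π_3
Solving with the normalization constraint gives π = (0.3301, 0.3786, 0.2913).
So the stationary probability of state I is 0.3301.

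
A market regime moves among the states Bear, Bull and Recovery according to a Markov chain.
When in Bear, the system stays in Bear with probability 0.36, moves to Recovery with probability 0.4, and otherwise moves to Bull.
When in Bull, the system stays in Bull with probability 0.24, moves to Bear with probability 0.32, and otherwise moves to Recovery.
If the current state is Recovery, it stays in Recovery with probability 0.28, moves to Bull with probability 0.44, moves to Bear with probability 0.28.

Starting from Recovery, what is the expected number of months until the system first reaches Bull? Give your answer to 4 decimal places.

2.6376

Let t(s) be the expected number of months to first reach Bull from state s, with t(Bull) = 0. Conditioning on the first month:
t(Bear) = 1 + 0.36·t(Bear) + 0.4·t(Recovery)
t(Recovery) = 1 + 0.28·t(Bear) + 0.28·t(Recovery)
Solving: t(Bear) = 3.2110, t(Recovery) = 2.6376.
Expected months from Recovery to Bull: 2.6376.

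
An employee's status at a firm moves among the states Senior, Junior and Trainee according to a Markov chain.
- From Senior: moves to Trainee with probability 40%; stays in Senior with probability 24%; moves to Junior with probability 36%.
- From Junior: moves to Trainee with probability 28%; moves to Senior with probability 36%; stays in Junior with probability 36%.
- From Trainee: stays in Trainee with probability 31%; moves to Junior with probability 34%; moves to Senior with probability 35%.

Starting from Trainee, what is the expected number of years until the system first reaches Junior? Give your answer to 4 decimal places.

2.8876

Let t(s) be the expected number of years to first reach Junior from state s, with t(Junior) = 0. Conditioning on the first year:
t(Senior) = 1 + 0.24·t(Senior) + 0.4·t(Trainee)
t(Trainee) = 1 + 0.35·t(Senior) + 0.31·t(Trainee)
Solving: t(Senior) = 2.8356, t(Trainee) = 2.8876.
Expected years from Trainee to Junior: 2.8876.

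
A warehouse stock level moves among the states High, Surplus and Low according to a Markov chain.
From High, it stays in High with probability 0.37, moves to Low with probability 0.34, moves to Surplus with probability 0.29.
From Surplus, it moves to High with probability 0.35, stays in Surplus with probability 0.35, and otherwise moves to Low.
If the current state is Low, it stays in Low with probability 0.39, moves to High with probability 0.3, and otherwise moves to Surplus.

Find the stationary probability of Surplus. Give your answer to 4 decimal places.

0.3158

Let the stationary distribution be π with π = πP and π_1 + π_2 + π_3 = 1.
π_1 = 0.37·π_1 + 0.35·π_2 + 0.3·π_3
π_2 = 0.29·π_1 + 0.35·π_2 + 0.31·π_3
Solving with the normalization constraint gives π = (0.3396, 0.3158, 0.3446).
So the stationary probability of Surplus is 0.3158.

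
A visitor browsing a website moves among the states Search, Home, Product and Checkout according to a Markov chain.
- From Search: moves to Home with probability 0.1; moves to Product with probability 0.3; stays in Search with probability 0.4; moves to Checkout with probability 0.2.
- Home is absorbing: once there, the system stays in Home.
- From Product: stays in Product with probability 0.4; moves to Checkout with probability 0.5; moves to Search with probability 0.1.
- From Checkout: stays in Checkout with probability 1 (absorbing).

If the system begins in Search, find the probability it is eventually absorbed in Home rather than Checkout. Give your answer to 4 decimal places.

Let h(s) be the probability of absorption at Home starting from transient state s. Then h(Home) = 1 and h(Checkout) = 0. By first-step analysis:
h(Search) = 0.4·h(Search) + 0.1·1 + 0.3·h(Product) + 0.2·0
h(Product) = 0.1·h(Search) + 0.4·h(Product) + 0.5·0
Solving: h(Search) = 0.1818, h(Product) = 0.0303.
Starting from Search, the probability is 0.1818.

0.1818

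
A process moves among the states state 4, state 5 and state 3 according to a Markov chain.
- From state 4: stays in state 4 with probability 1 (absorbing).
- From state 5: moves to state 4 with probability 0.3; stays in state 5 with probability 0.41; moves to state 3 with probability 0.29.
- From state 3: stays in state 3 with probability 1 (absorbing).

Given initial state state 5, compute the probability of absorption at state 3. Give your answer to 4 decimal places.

Let h(s) be the probability of absorption at state 3 starting from transient state s. Then h(state 3) = 1 and h(state 4) = 0. By first-step analysis:
h(state 5) = 0.3·0 + 0.41·h(state 5) + 0.29·1
Solving: h(state 5) = 0.4915.
Starting from state 5, the probability is 0.4915.

0.4915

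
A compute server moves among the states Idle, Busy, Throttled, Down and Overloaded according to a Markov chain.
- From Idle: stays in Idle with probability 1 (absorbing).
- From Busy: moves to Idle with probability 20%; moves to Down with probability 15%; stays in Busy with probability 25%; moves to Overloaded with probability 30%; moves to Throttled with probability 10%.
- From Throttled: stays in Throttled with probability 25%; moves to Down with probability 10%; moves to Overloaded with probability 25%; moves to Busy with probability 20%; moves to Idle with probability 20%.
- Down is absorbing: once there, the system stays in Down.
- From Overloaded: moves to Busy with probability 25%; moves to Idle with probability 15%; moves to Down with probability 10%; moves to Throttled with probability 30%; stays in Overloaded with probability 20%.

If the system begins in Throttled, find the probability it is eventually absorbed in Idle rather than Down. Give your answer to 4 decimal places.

Let h(s) be the probability of absorption at Idle starting from transient state s. Then h(Idle) = 1 and h(Down) = 0. By first-step analysis:
h(Busy) = 0.2·1 + 0.25·h(Busy) + 0.1·h(Throttled) + 0.15·0 + 0.3·h(Overloaded)
h(Throttled) = 0.2·1 + 0.2·h(Busy) + 0.25·h(Throttled) + 0.1·0 + 0.25·h(Overloaded)
h(Overloaded) = 0.15·1 + 0.25·h(Busy) + 0.3·h(Throttled) + 0.1·0 + 0.2·h(Overloaded)
Solving: h(Busy) = 0.5938, h(Throttled) = 0.6278, h(Overloaded) = 0.6085.
Starting from Throttled, the probability is 0.6278.

0.6278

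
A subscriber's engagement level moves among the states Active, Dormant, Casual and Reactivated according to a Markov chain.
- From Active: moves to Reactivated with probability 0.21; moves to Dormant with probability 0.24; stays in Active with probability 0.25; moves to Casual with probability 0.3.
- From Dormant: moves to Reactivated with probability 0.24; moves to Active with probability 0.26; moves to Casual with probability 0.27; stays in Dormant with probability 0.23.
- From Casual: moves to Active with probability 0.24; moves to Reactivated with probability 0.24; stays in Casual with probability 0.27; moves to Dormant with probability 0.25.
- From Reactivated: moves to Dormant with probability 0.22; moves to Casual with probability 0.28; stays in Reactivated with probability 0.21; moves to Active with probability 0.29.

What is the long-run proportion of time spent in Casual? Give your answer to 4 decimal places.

0.2800

Let the stationary distribution be π with π = πP and π_1 + π_2 + π_3 + π_4 = 1.
π_1 = 0.25·π_1 + 0.26·π_2 + 0.24·π_3 + 0.29·π_4
π_2 = 0.24·π_1 + 0.23·π_2 + 0.25·π_3 + 0.22·π_4
π_3 = 0.3·π_1 + 0.27·π_2 + 0.27·π_3 + 0.28·π_4
Solving with the normalization constraint gives π = (0.2586, 0.2359, 0.2800, 0.2255).
So the stationary probability of Casual is 0.2800.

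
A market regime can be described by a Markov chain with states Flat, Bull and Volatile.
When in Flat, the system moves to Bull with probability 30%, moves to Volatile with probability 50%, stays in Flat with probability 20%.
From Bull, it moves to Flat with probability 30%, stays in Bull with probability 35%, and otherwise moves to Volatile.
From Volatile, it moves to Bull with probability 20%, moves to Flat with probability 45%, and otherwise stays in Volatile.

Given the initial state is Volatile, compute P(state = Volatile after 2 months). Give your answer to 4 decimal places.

0.4175

Sum over the intermediate state after 1 month:
P = P(Volatile→Flat)·P(Flat→Volatile) + P(Volatile→Bull)·P(Bull→Volatile) + P(Volatile→Volatile)·P(Volatile→Volatile)
  = 0.45×0.5 + 0.2×0.35 + 0.35×0.35
  = 0.2250 + 0.0700 + 0.1225 = 0.4175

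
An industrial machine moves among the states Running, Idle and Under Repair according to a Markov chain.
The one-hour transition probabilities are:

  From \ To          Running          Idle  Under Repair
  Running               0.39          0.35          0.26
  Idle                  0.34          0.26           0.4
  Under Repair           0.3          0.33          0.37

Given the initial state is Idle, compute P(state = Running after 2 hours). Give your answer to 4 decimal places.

0.3410

Sum over the intermediate state after 1 hour:
P = P(Idle→Running)·P(Running→Running) + P(Idle→Idle)·P(Idle→Running) + P(Idle→Under Repair)·P(Under Repair→Running)
  = 0.34×0.39 + 0.26×0.34 + 0.4×0.3
  = 0.1326 + 0.0884 + 0.1200 = 0.3410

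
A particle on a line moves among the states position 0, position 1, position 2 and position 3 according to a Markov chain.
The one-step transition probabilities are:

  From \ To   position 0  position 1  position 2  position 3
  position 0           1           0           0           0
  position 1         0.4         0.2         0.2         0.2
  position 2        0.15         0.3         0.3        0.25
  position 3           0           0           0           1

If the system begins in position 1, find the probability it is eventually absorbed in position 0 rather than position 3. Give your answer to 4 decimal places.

0.6200

Let h(s) be the probability of absorption at position 0 starting from transient state s. Then h(position 0) = 1 and h(position 3) = 0. By first-step analysis:
h(position 1) = 0.4·1 + 0.2·h(position 1) + 0.2·h(position 2) + 0.2·0
h(position 2) = 0.15·1 + 0.3·h(position 1) + 0.3·h(position 2) + 0.25·0
Solving: h(position 1) = 0.6200, h(position 2) = 0.4800.
Starting from position 1, the probability is 0.6200.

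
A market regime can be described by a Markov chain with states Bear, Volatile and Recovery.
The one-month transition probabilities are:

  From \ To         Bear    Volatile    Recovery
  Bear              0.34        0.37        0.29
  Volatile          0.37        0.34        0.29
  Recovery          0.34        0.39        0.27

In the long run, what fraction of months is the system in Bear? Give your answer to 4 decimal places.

Let the stationary distribution be π with π = πP and π_1 + π_2 + π_3 = 1.
π_1 = 0.34·π_1 + 0.37·π_2 + 0.34·π_3
π_2 = 0.37·π_1 + 0.34·π_2 + 0.39·π_3
Solving with the normalization constraint gives π = (0.3509, 0.3647, 0.2843).
So the stationary probability of Bear is 0.3509.

0.3509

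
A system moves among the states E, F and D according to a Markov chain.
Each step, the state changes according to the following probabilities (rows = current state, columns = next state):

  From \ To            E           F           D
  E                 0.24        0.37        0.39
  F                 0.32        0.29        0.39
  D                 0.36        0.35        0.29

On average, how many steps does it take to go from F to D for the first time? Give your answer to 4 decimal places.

2.5641

Let t(s) be the expected number of steps to first reach D from state s, with t(D) = 0. Conditioning on the first step:
t(E) = 1 + 0.24·t(E) + 0.37·t(F)
t(F) = 1 + 0.32·t(E) + 0.29·t(F)
Solving: t(E) = 2.5641, t(F) = 2.5641.
Expected steps from F to D: 2.5641.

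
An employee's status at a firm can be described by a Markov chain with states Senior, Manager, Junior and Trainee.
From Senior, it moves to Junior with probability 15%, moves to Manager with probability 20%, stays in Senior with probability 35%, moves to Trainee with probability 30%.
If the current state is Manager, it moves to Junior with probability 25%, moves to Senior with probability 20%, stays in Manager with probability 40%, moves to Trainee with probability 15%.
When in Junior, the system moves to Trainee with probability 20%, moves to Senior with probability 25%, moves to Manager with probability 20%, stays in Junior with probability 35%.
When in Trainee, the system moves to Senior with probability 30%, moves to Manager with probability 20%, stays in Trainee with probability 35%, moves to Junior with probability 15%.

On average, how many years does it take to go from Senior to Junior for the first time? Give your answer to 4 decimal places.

Let t(s) be the expected number of years to first reach Junior from state s, with t(Junior) = 0. Conditioning on the first year:
t(Senior) = 1 + 0.35·t(Senior) + 0.2·t(Manager) + 0.3·t(Trainee)
t(Manager) = 1 + 0.2·t(Senior) + 0.4·t(Manager) + 0.15·t(Trainee)
t(Trainee) = 1 + 0.3·t(Senior) + 0.2·t(Manager) + 0.35·t(Trainee)
Solving: t(Senior) = 5.7143, t(Manager) = 5.0000, t(Trainee) = 5.7143.
Expected years from Senior to Junior: 5.7143.

5.7143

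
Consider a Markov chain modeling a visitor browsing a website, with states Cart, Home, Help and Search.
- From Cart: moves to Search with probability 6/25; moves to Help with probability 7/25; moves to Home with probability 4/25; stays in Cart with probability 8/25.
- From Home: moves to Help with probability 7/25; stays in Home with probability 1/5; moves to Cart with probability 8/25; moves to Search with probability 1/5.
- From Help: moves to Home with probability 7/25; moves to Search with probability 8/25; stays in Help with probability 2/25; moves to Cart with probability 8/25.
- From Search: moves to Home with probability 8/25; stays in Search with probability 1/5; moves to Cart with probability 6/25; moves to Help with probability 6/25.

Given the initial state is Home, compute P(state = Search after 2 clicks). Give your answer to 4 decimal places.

Propagate the distribution vector 2 clicks from Home.
After 0 clicks: (0.0000, 1.0000, 0.0000, 0.0000)
After 1 click: (0.3200, 0.2000, 0.2800, 0.2000)
After 2 clicks: (0.3040, 0.2336, 0.2160, 0.2464)
P(in Search after 2 clicks) = 0.2464

0.2464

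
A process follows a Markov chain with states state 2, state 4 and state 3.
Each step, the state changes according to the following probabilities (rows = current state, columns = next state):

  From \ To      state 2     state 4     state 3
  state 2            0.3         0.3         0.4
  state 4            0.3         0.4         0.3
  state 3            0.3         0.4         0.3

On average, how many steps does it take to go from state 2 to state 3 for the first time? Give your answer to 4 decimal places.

Let t(s) be the expected number of steps to first reach state 3 from state s, with t(state 3) = 0. Conditioning on the first step:
t(state 2) = 1 + 0.3·t(state 2) + 0.3·t(state 4)
t(state 4) = 1 + 0.3·t(state 2) + 0.4·t(state 4)
Solving: t(state 2) = 2.7273, t(state 4) = 3.0303.
Expected steps from state 2 to state 3: 2.7273.

2.7273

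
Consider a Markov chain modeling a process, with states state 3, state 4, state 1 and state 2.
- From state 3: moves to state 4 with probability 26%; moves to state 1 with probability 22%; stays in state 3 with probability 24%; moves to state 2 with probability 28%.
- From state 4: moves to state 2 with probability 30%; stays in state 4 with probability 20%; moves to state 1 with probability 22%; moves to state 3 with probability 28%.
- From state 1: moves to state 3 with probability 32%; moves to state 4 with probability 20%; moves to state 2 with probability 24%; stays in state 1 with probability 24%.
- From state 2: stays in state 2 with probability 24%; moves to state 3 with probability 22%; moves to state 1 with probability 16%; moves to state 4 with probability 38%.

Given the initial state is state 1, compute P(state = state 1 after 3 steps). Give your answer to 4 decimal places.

0.2083

Propagate the distribution vector 3 steps from state 1.
After 0 steps: (0.0000, 0.0000, 1.0000, 0.0000)
After 1 step: (0.3200, 0.2000, 0.2400, 0.2400)
After 2 steps: (0.2624, 0.2624, 0.2104, 0.2648)
After 3 steps: (0.2620, 0.2634, 0.2083, 0.2662)
P(in state 1 after 3 steps) = 0.2083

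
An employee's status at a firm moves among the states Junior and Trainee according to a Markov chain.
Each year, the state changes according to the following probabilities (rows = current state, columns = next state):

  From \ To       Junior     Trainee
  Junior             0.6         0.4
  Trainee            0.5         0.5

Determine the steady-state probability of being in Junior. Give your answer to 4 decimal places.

0.5556

Let the stationary distribution be π with π = πP and π_1 + π_2 = 1.
π_1 = 0.6·π_1 + 0.5·π_2
Solving with the normalization constraint gives π = (0.5556, 0.4444).
So the stationary probability of Junior is 0.5556.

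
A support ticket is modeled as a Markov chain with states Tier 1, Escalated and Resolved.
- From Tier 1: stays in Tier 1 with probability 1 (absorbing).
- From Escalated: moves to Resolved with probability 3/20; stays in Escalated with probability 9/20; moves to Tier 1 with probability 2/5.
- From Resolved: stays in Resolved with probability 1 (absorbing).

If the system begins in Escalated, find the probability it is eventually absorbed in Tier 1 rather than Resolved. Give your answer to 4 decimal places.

0.7273

Let h(s) be the probability of absorption at Tier 1 starting from transient state s. Then h(Tier 1) = 1 and h(Resolved) = 0. By first-step analysis:
h(Escalated) = 0.4·1 + 0.45·h(Escalated) + 0.15·0
Solving: h(Escalated) = 0.7273.
Starting from Escalated, the probability is 0.7273.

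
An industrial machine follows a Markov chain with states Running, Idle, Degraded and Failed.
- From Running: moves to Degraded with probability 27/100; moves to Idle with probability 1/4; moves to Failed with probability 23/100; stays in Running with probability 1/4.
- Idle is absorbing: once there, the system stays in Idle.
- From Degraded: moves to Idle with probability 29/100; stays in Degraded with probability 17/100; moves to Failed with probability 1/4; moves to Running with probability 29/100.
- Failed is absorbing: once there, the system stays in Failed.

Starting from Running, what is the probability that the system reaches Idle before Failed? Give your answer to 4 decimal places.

Let h(s) be the probability of absorption at Idle starting from transient state s. Then h(Idle) = 1 and h(Failed) = 0. By first-step analysis:
h(Running) = 0.25·h(Running) + 0.25·1 + 0.27·h(Degraded) + 0.23·0
h(Degraded) = 0.29·h(Running) + 0.29·1 + 0.17·h(Degraded) + 0.25·0
Solving: h(Running) = 0.5252, h(Degraded) = 0.5329.
Starting from Running, the probability is 0.5252.

0.5252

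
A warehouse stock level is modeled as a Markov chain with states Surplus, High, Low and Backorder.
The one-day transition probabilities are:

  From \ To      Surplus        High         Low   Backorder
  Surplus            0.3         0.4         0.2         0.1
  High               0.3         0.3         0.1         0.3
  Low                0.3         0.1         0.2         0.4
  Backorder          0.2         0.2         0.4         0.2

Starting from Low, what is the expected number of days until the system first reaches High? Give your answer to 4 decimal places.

Let t(s) be the expected number of days to first reach High from state s, with t(High) = 0. Conditioning on the first day:
t(Surplus) = 1 + 0.3·t(Surplus) + 0.2·t(Low) + 0.1·t(Backorder)
t(Low) = 1 + 0.3·t(Surplus) + 0.2·t(Low) + 0.4·t(Backorder)
t(Backorder) = 1 + 0.2·t(Surplus) + 0.4·t(Low) + 0.2·t(Backorder)
Solving: t(Surplus) = 3.4426, t(Low) = 4.7951, t(Backorder) = 4.5082.
Expected days from Low to High: 4.7951.

4.7951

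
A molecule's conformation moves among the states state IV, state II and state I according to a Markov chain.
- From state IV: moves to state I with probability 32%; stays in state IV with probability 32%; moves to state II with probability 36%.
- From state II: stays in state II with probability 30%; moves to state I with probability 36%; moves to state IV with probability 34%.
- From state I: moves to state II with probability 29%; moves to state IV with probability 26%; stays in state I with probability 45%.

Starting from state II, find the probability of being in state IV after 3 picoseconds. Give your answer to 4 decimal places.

0.3036

Propagate the distribution vector 3 picoseconds from state II.
After 0 picoseconds: (0.0000, 1.0000, 0.0000)
After 1 picosecond: (0.3400, 0.3000, 0.3600)
After 2 picoseconds: (0.3044, 0.3168, 0.3788)
After 3 picoseconds: (0.3036, 0.3145, 0.3819)
P(in state IV after 3 picoseconds) = 0.3036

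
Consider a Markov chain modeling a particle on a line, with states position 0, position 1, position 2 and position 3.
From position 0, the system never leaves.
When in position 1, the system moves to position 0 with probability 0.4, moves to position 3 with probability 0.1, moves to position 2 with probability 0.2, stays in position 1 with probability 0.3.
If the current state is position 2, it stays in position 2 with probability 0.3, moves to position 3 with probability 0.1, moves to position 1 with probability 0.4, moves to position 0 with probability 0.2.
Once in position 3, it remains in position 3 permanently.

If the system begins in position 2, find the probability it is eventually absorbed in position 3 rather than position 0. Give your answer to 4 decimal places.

Let h(s) be the probability of absorption at position 3 starting from transient state s. Then h(position 3) = 1 and h(position 0) = 0. By first-step analysis:
h(position 1) = 0.4·0 + 0.3·h(position 1) + 0.2·h(position 2) + 0.1·1
h(position 2) = 0.2·0 + 0.4·h(position 1) + 0.3·h(position 2) + 0.1·1
Solving: h(position 1) = 0.2195, h(position 2) = 0.2683.
Starting from position 2, the probability is 0.2683.

0.2683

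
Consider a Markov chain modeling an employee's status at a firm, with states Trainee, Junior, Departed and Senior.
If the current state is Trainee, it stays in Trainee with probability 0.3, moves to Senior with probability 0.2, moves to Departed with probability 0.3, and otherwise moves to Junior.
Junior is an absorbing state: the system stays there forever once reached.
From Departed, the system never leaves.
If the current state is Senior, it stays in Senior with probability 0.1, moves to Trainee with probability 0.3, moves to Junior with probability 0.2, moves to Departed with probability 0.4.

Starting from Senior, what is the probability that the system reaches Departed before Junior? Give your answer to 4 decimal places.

0.6491

Let h(s) be the probability of absorption at Departed starting from transient state s. Then h(Departed) = 1 and h(Junior) = 0. By first-step analysis:
h(Trainee) = 0.3·h(Trainee) + 0.2·0 + 0.3·1 + 0.2·h(Senior)
h(Senior) = 0.3·h(Trainee) + 0.2·0 + 0.4·1 + 0.1·h(Senior)
Solving: h(Trainee) = 0.6140, h(Senior) = 0.6491.
Starting from Senior, the probability is 0.6491.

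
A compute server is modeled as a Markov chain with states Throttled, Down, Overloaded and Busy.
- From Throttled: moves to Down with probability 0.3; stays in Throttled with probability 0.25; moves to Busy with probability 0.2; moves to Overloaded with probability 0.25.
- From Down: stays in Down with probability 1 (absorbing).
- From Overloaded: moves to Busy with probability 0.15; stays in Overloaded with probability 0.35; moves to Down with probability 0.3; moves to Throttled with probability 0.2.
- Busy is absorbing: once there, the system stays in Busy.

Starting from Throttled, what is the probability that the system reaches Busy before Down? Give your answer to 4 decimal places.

Let h(s) be the probability of absorption at Busy starting from transient state s. Then h(Busy) = 1 and h(Down) = 0. By first-step analysis:
h(Throttled) = 0.25·h(Throttled) + 0.3·0 + 0.25·h(Overloaded) + 0.2·1
h(Overloaded) = 0.2·h(Throttled) + 0.3·0 + 0.35·h(Overloaded) + 0.15·1
Solving: h(Throttled) = 0.3829, h(Overloaded) = 0.3486.
Starting from Throttled, the probability is 0.3829.

0.3829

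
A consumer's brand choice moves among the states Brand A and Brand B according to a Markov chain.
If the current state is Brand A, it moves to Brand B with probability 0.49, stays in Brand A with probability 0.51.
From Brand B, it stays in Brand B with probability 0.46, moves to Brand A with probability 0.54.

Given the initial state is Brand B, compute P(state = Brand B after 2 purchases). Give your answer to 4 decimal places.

0.4762

Sum over the intermediate state after 1 purchase:
P = P(Brand B→Brand A)·P(Brand A→Brand B) + P(Brand B→Brand B)·P(Brand B→Brand B)
  = 0.54×0.49 + 0.46×0.46
  = 0.2646 + 0.2116 = 0.4762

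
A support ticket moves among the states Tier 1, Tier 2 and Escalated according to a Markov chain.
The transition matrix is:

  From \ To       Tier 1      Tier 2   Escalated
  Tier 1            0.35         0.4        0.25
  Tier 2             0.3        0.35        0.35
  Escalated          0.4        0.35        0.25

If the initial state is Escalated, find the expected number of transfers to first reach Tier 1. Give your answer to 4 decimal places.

Let t(s) be the expected number of transfers to first reach Tier 1 from state s, with t(Tier 1) = 0. Conditioning on the first transfer:
t(Tier 2) = 1 + 0.35·t(Tier 2) + 0.35·t(Escalated)
t(Escalated) = 1 + 0.35·t(Tier 2) + 0.25·t(Escalated)
Solving: t(Tier 2) = 3.0137, t(Escalated) = 2.7397.
Expected transfers from Escalated to Tier 1: 2.7397.

2.7397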